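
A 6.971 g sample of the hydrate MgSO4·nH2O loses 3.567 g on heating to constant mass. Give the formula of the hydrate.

Mass of anhydrous MgSO4 = 6.971 − 3.567 = 3.404 g
mol H2O = 3.567 / 18.02 = 0.1979
Molar mass of MgSO4 = 120.38 g/mol → mol MgSO4 = 3.404 / 120.38 = 0.02828
n = 0.1979 / 0.02828 = 7.00 ≈ 7 → MgSO4·7H2O

MgSO4·7H2O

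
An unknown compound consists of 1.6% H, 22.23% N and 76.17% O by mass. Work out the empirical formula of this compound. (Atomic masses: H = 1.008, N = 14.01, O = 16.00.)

Assume 100 g: 1.6 g H, 22.23 g N, 76.17 g O.
Moles — H: 1.6 / 1.008 = 1.587 mol; N: 22.23 / 14.01 = 1.587 mol; O: 76.17 / 16.00 = 4.761 mol
Divide by the smallest (1.587 mol N): H 1.000, N 1.000, O 3.000
Ratio ≈ 1:1:3, so the empirical formula is HNO3

HNO3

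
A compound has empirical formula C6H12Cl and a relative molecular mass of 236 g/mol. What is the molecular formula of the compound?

C12H24Cl2

Empirical-formula mass = 119.61 g/mol
n = 236 / 119.61 = 1.97 ≈ 2
Molecular formula = (C6H12Cl)2 = C12H24Cl2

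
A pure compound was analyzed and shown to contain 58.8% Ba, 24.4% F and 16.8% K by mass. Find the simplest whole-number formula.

Assume 100 g: 58.8 g Ba, 24.4 g F, 16.8 g K.
n(Ba) = 58.8/137.33 = 0.4282, n(F) = 24.4/19.00 = 1.284, n(K) = 16.8/39.10 = 0.4297
Smallest is Ba at 0.4282 mol; normalising gives Ba 1.000, F 2.999, K 1.004
→ BaF3K

BaF3K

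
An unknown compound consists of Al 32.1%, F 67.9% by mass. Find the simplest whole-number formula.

Assume 100 g: 32.1 g Al, 67.9 g F.
n(Al) = 32.1/26.98 = 1.19, n(F) = 67.9/19.00 = 3.574
Divide by the smallest (1.19 mol Al): Al 1.000, F 3.004
→ AlF3

AlF3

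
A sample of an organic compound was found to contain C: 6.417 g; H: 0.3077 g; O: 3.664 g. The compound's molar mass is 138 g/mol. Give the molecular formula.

C7H4O3

C: 6.417 g ÷ 12.01 g/mol = 0.5343 mol
H: 0.3077 g ÷ 1.008 g/mol = 0.3053 mol
O: 3.664 g ÷ 16.00 g/mol = 0.229 mol
Divide by the smallest (0.229 mol O): C 2.333, H 1.333, O 1.000
Scaling by 3: C 7.00, H 4.00, O 3.00 → C7H4O3
Empirical-formula mass = 136.10 g/mol
n = 138 / 136.10 = 1.01 ≈ 1
Molecular formula = empirical formula = C7H4O3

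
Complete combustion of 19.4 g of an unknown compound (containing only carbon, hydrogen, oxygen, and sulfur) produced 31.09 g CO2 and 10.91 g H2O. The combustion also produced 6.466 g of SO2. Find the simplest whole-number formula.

mol C = 31.09 / 44.01 = 0.7064; mass C = 0.7064 × 12.01 = 8.484 g
mol H = 2 × (10.91 / 18.02) = 1.211; mass H = 1.211 × 1.008 = 1.221 g
mol S = 6.466 / 64.07 = 0.1009; mass S = 3.237 g
mass O = 19.4 − (12.94) = 6.459 g → mol O = 0.4037
Ratios (÷ 0.1009): C 7.000, H 11.998, O 4.000, S 1.000
≈ 7:12:4:1 → C7H12O4S

C7H12O4S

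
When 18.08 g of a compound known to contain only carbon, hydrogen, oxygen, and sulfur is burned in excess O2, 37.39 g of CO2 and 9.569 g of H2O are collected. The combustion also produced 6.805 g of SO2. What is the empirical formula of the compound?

C8H10O2S

mol C = 37.39 / 44.01 = 0.8496; mass C = 0.8496 × 12.01 = 10.20 g
mol H = 2 × (9.569 / 18.02) = 1.062; mass H = 1.062 × 1.008 = 1.071 g
mol S = 6.805 / 64.07 = 0.1062; mass S = 3.406 g
mass O = 18.08 − (14.68) = 3.400 g → mol O = 0.2125
Smallest is S at 0.1062 mol; normalising gives C 7.999, H 9.999, O 2.001, S 1.000
≈ 8:10:2:1 → C8H10O2S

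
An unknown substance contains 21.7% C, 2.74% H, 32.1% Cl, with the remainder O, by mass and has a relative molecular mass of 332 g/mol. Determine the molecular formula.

Assume 100 g: 21.7 g C, 2.74 g H, 32.1 g Cl, 43.46 g O.
n(C) = 21.7/12.01 = 1.807, n(H) = 2.74/1.008 = 2.718, n(Cl) = 32.1/35.45 = 0.9055, n(O) = 43.46/16.00 = 2.716
Smallest is Cl at 0.9055 mol; normalising gives C 1.995, H 3.002, Cl 1.000, O 3.000
Ratio ≈ 2:3:1:3, so the empirical formula is C2H3ClO3
Empirical-formula mass = 110.49 g/mol
n = 332 / 110.49 = 3.00 ≈ 3
Molecular formula = (C2H3ClO3)×3 = C6H9Cl3O9

C6H9Cl3O9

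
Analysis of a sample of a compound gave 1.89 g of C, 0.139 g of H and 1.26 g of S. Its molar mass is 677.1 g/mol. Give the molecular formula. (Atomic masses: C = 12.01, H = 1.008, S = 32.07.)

C: 1.89 g ÷ 12.01 g/mol = 0.1574 mol
H: 0.139 g ÷ 1.008 g/mol = 0.1379 mol
S: 1.26 g ÷ 32.07 g/mol = 0.03929 mol
Smallest is S at 0.03929 mol; normalising gives C 4.005, H 3.510, S 1.000
Scaling by 2: C 8.01, H 7.02, S 2.00 → C8H7S2
Empirical-formula mass = 167.28 g/mol
n = 677.1 / 167.28 = 4.05 ≈ 4
Molecular formula = (C8H7S2)×4 = C32H28S8

C32H28S8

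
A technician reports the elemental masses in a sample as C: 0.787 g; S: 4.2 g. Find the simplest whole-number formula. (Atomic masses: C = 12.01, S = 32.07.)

CS2

C: 0.787 g ÷ 12.01 g/mol = 0.06553 mol
S: 4.2 g ÷ 32.07 g/mol = 0.131 mol
Divide by the smallest (0.06553 mol C): C 1.000, S 1.999
≈ 1:2 → CS2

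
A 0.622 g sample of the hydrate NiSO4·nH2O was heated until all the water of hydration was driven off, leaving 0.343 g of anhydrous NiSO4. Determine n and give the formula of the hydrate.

NiSO4·7H2O

Mass of water lost = 0.622 − 0.343 = 0.279 g → 0.279 / 18.02 = 0.01548 mol H2O
Molar mass of NiSO4 = 154.76 g/mol → mol NiSO4 = 0.343 / 154.76 = 0.002216
n = 0.01548 / 0.002216 = 6.99 ≈ 7 → NiSO4·7H2O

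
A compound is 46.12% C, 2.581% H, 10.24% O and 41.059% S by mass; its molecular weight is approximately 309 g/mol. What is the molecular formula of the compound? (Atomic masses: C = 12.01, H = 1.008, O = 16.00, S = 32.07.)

C12H8O2S4

Assume 100 g: 46.12 g C, 2.581 g H, 10.24 g O, 41.059 g S.
C: 46.12 g ÷ 12.01 g/mol = 3.84 mol
H: 2.581 g ÷ 1.008 g/mol = 2.561 mol
O: 10.24 g ÷ 16.00 g/mol = 0.64 mol
S: 41.059 g ÷ 32.07 g/mol = 1.28 mol
Smallest is O at 0.64 mol; normalising gives C 6.000, H 4.001, O 1.000, S 2.000
→ C6H4OS2
Empirical-formula mass = 156.23 g/mol
n = 309 / 156.23 = 1.98 ≈ 2
Molecular formula = (C6H4OS2)×2 = C12H8O2S4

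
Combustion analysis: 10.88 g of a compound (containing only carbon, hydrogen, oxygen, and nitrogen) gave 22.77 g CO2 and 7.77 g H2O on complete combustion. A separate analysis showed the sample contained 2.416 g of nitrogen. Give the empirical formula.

mol C = 22.77 / 44.01 = 0.5174; mass C = 0.5174 × 12.01 = 6.214 g
mol H = 2 × (7.77 / 18.02) = 0.8624; mass H = 0.8624 × 1.008 = 0.8693 g
mol N = 2.416 / 14.01 = 0.1724
mass O = 10.88 − (9.499) = 1.381 g → mol O = 0.08631
Divide by the smallest (0.08631 mol O): C 5.994, H 9.992, N 1.998, O 1.000
Ratio ≈ 6:10:2:1, so the empirical formula is C6H10N2O

C6H10N2O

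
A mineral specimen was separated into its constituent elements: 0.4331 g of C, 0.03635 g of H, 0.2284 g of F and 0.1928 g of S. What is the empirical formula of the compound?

C6H6F2S

C: 0.4331 g ÷ 12.01 g/mol = 0.03606 mol
H: 0.03635 g ÷ 1.008 g/mol = 0.03606 mol
F: 0.2284 g ÷ 19.00 g/mol = 0.01202 mol
S: 0.1928 g ÷ 32.07 g/mol = 0.006012 mol
Divide by the smallest (0.006012 mol S): C 5.998, H 5.998, F 2.000, S 1.000
≈ 6:6:2:1 → C6H6F2S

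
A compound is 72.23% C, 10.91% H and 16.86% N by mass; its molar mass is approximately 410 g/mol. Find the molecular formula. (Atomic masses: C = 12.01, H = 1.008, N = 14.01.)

Assume 100 g: 72.23 g C, 10.91 g H, 16.86 g N.
Moles — C: 72.23 / 12.01 = 6.014 mol; H: 10.91 / 1.008 = 10.82 mol; N: 16.86 / 14.01 = 1.203 mol
Ratios (÷ 1.203): C 4.998, H 8.994, N 1.000
Ratio ≈ 5:9:1, so the empirical formula is C5H9N
Empirical-formula mass = 83.13 g/mol
n = 410 / 83.13 = 4.93 ≈ 5
Molecular formula = (C5H9N)×5 = C25H45N5

C25H45N5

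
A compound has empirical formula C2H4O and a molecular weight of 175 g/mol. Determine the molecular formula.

Empirical-formula mass = 44.05 g/mol
n = 175 / 44.05 = 3.97 ≈ 4
Molecular formula = (C2H4O)4 = C8H16O4

C8H16O4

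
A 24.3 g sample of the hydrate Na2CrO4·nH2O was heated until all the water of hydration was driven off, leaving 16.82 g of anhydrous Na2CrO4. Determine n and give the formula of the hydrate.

Mass of water lost = 24.3 − 16.82 = 7.48 g → 7.48 / 18.02 = 0.4151 mol H2O
Molar mass of Na2CrO4 = 161.98 g/mol → mol Na2CrO4 = 16.82 / 161.98 = 0.1038
n = 0.4151 / 0.1038 = 4.00 ≈ 4 → Na2CrO4·4H2O

Na2CrO4·4H2O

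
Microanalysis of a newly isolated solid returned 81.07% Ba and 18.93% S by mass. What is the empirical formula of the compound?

BaS

Assume 100 g: 81.07 g Ba, 18.93 g S.
Ba: 81.07 g ÷ 137.33 g/mol = 0.5903 mol
S: 18.93 g ÷ 32.07 g/mol = 0.5903 mol
Ratios (÷ 0.5903): Ba 1.000, S 1.000
→ BaS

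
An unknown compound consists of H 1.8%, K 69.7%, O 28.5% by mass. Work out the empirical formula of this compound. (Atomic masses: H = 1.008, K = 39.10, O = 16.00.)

Assume 100 g: 1.8 g H, 69.7 g K, 28.5 g O.
H: 1.8 g ÷ 1.008 g/mol = 1.786 mol
K: 69.7 g ÷ 39.10 g/mol = 1.783 mol
O: 28.5 g ÷ 16.00 g/mol = 1.781 mol
Smallest is O at 1.781 mol; normalising gives H 1.003, K 1.001, O 1.000
Ratio ≈ 1:1:1, so the empirical formula is HKO

HKO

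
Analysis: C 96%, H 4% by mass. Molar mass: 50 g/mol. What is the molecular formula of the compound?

C4H2

Assume 100 g: 96 g C, 4 g H.
C: 96 g ÷ 12.01 g/mol = 7.993 mol
H: 4 g ÷ 1.008 g/mol = 3.968 mol
Smallest is H at 3.968 mol; normalising gives C 2.014, H 1.000
→ C2H
Empirical-formula mass = 25.03 g/mol
n = 50 / 25.03 = 2.00 ≈ 2
Molecular formula = (C2H)×2 = C4H2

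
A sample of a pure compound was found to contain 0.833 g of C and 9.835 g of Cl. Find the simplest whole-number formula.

Moles — C: 0.833 / 12.01 = 0.06936 mol; Cl: 9.835 / 35.45 = 0.2774 mol
Divide by the smallest (0.06936 mol C): C 1.000, Cl 4.000
→ CCl4

CCl4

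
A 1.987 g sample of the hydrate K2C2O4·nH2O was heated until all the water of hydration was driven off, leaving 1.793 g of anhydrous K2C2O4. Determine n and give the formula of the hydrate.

Mass of water lost = 1.987 − 1.793 = 0.194 g → 0.194 / 18.02 = 0.01077 mol H2O
Molar mass of K2C2O4 = 166.22 g/mol → mol K2C2O4 = 1.793 / 166.22 = 0.01079
n = 0.01077 / 0.01079 = 1.00 ≈ 1 → K2C2O4·H2O

K2C2O4·H2O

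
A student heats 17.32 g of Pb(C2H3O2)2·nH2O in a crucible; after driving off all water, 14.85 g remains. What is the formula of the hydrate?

Mass of water lost = 17.32 − 14.85 = 2.47 g → 2.47 / 18.02 = 0.1371 mol H2O
Molar mass of Pb(C2H3O2)2 = 325.29 g/mol → mol Pb(C2H3O2)2 = 14.85 / 325.29 = 0.04565
n = 0.1371 / 0.04565 = 3.00 ≈ 3 → Pb(C2H3O2)2·3H2O

Pb(C2H3O2)2·3H2O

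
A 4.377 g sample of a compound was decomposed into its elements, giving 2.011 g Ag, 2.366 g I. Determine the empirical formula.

Moles — Ag: 2.011 / 107.87 = 0.01864 mol; I: 2.366 / 126.90 = 0.01864 mol
Ratios (÷ 0.01864): Ag 1.000, I 1.000
→ AgI

AgI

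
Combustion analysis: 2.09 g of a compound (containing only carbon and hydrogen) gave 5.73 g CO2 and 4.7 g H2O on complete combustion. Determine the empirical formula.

CH4

mol C = 5.73 / 44.01 = 0.1302; mass C = 0.1302 × 12.01 = 1.564 g
mol H = 2 × (4.7 / 18.02) = 0.5216; mass H = 0.5216 × 1.008 = 0.5258 g
Divide by the smallest (0.1302 mol C): C 1.000, H 4.007
Ratio ≈ 1:4, so the empirical formula is CH4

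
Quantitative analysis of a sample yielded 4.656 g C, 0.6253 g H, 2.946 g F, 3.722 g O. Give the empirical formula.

n(C) = 4.656/12.01 = 0.3877, n(H) = 0.6253/1.008 = 0.6203, n(F) = 2.946/19.00 = 0.1551, n(O) = 3.722/16.00 = 0.2326
Ratios (÷ 0.1551): C 2.500, H 4.001, F 1.000, O 1.500
×2: C 5.00, H 8.00, F 2.00, O 3.00 → C5H8F2O3

C5H8F2O3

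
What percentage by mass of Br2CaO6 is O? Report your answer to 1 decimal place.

Molar mass = 2(79.90) + 1(40.08) + 6(16.00) = 295.880 g/mol
Mass of O per mole = 6 × 16.00 = 96.000 g
% O = 96.000 / 295.880 × 100 = 32.4%

32.4%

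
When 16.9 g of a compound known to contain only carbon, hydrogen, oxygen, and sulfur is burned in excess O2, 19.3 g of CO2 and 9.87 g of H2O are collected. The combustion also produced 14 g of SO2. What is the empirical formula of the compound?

mol C = 19.3 / 44.01 = 0.4385; mass C = 0.4385 × 12.01 = 5.267 g
mol H = 2 × (9.87 / 18.02) = 1.095; mass H = 1.095 × 1.008 = 1.104 g
mol S = 14 / 64.07 = 0.2185; mass S = 7.008 g
mass O = 16.9 − (13.38) = 3.521 g → mol O = 0.2201
Smallest is S at 0.2185 mol; normalising gives C 2.007, H 5.013, O 1.007, S 1.000
→ C2H5OS

C2H5OS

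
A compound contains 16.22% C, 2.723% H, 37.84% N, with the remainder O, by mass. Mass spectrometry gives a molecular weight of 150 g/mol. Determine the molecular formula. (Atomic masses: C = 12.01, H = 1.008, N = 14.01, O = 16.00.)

Assume 100 g: 16.22 g C, 2.723 g H, 37.84 g N, 43.217 g O.
n(C) = 16.22/12.01 = 1.351, n(H) = 2.723/1.008 = 2.701, n(N) = 37.84/14.01 = 2.701, n(O) = 43.217/16.00 = 2.701
Divide by the smallest (1.351 mol C): C 1.000, H 2.000, N 2.000, O 2.000
→ CH2N2O2
Empirical-formula mass = 74.05 g/mol
n = 150 / 74.05 = 2.03 ≈ 2
Molecular formula = (CH2N2O2)×2 = C2H4N4O4

C2H4N4O4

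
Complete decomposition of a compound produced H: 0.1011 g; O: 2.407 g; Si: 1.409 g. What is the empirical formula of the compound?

H2O3Si

H: 0.1011 g ÷ 1.008 g/mol = 0.1003 mol
O: 2.407 g ÷ 16.00 g/mol = 0.1504 mol
Si: 1.409 g ÷ 28.09 g/mol = 0.05016 mol
Smallest is Si at 0.05016 mol; normalising gives H 2.000, O 2.999, Si 1.000
≈ 2:3:1 → H2O3Si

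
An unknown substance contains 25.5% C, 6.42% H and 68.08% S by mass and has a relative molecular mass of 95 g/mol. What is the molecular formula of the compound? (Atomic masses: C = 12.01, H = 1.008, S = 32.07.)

Assume 100 g: 25.5 g C, 6.42 g H, 68.08 g S.
Moles — C: 25.5 / 12.01 = 2.123 mol; H: 6.42 / 1.008 = 6.369 mol; S: 68.08 / 32.07 = 2.123 mol
Divide by the smallest (2.123 mol S): C 1.000, H 3.000, S 1.000
≈ 1:3:1 → CH3S
Empirical-formula mass = 47.10 g/mol
n = 95 / 47.10 = 2.02 ≈ 2
Molecular formula = (CH3S)×2 = C2H6S2

C2H6S2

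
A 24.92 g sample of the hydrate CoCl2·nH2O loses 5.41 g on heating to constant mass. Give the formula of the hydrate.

Mass of anhydrous CoCl2 = 24.92 − 5.41 = 19.51 g
mol H2O = 5.41 / 18.02 = 0.3002
Molar mass of CoCl2 = 129.83 g/mol → mol CoCl2 = 19.51 / 129.83 = 0.1503
n = 0.3002 / 0.1503 = 2.00 ≈ 2 → CoCl2·2H2O

CoCl2·2H2O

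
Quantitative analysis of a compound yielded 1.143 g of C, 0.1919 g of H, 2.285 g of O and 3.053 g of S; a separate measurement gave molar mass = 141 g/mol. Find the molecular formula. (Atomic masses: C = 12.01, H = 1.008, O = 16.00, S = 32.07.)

C2H4O3S2

Moles — C: 1.143 / 12.01 = 0.09517 mol; H: 0.1919 / 1.008 = 0.1904 mol; O: 2.285 / 16.00 = 0.1428 mol; S: 3.053 / 32.07 = 0.0952 mol
Ratios (÷ 0.09517): C 1.000, H 2.000, O 1.501, S 1.000
Scaling by 2: C 2.00, H 4.00, O 3.00, S 2.00 → C2H4O3S2
Empirical-formula mass = 140.19 g/mol
n = 141 / 140.19 = 1.01 ≈ 1
Molecular formula = empirical formula = C2H4O3S2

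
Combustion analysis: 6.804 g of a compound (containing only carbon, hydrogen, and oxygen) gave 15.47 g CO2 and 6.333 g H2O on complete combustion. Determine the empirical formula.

C3H6O

mol C = 15.47 / 44.01 = 0.3515; mass C = 0.3515 × 12.01 = 4.222 g
mol H = 2 × (6.333 / 18.02) = 0.7029; mass H = 0.7029 × 1.008 = 0.7085 g
mass O = 6.804 − (4.930) = 1.874 g → mol O = 0.1171
Ratios (÷ 0.1171): C 3.001, H 6.002, O 1.000
≈ 3:6:1 → C3H6O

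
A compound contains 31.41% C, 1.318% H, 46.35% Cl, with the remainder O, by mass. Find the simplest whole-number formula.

Assume 100 g: 31.41 g C, 1.318 g H, 46.35 g Cl, 20.922 g O.
n(C) = 31.41/12.01 = 2.615, n(H) = 1.318/1.008 = 1.308, n(Cl) = 46.35/35.45 = 1.307, n(O) = 20.922/16.00 = 1.308
Smallest is Cl at 1.307 mol; normalising gives C 2.000, H 1.000, Cl 1.000, O 1.000
→ C2HClO

C2HClO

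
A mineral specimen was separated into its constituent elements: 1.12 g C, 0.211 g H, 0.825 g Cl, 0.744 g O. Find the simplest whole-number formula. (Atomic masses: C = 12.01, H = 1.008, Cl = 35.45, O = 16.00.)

C4H9ClO2

C: 1.12 g ÷ 12.01 g/mol = 0.09326 mol
H: 0.211 g ÷ 1.008 g/mol = 0.2093 mol
Cl: 0.825 g ÷ 35.45 g/mol = 0.02327 mol
O: 0.744 g ÷ 16.00 g/mol = 0.0465 mol
Smallest is Cl at 0.02327 mol; normalising gives C 4.007, H 8.995, Cl 1.000, O 1.998
Ratio ≈ 4:9:1:2, so the empirical formula is C4H9ClO2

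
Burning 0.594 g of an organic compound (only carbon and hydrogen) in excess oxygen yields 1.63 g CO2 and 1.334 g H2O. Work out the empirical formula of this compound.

mol C = 1.63 / 44.01 = 0.03704; mass C = 0.03704 × 12.01 = 0.4448 g
mol H = 2 × (1.334 / 18.02) = 0.1481; mass H = 0.1481 × 1.008 = 0.1492 g
Divide by the smallest (0.03704 mol C): C 1.000, H 3.998
≈ 1:4 → CH4

CH4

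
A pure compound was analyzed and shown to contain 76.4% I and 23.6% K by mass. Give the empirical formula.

Assume 100 g: 76.4 g I, 23.6 g K.
Moles — I: 76.4 / 126.90 = 0.602 mol; K: 23.6 / 39.10 = 0.6036 mol
Ratios (÷ 0.602): I 1.000, K 1.003
→ IK

IK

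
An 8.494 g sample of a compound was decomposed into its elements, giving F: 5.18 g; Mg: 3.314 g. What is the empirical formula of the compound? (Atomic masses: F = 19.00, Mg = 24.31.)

Moles — F: 5.18 / 19.00 = 0.2726 mol; Mg: 3.314 / 24.31 = 0.1363 mol
Smallest is Mg at 0.1363 mol; normalising gives F 2.000, Mg 1.000
≈ 2:1 → F2Mg

F2Mg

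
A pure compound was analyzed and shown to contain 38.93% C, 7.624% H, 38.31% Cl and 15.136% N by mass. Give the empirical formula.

Assume 100 g: 38.93 g C, 7.624 g H, 38.31 g Cl, 15.136 g N.
C: 38.93 g ÷ 12.01 g/mol = 3.241 mol
H: 7.624 g ÷ 1.008 g/mol = 7.563 mol
Cl: 38.31 g ÷ 35.45 g/mol = 1.081 mol
N: 15.136 g ÷ 14.01 g/mol = 1.08 mol
Divide by the smallest (1.08 mol N): C 3.000, H 7.001, Cl 1.000, N 1.000
→ C3H7ClN

C3H7ClN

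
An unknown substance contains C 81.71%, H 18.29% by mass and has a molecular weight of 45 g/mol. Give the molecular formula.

C3H8

Assume 100 g: 81.71 g C, 18.29 g H.
n(C) = 81.71/12.01 = 6.803, n(H) = 18.29/1.008 = 18.14
Ratios (÷ 6.803): C 1.000, H 2.667
Scaling by 3: C 3.00, H 8.00 → C3H8
Empirical-formula mass = 44.09 g/mol
n = 45 / 44.09 = 1.02 ≈ 1
Molecular formula = empirical formula = C3H8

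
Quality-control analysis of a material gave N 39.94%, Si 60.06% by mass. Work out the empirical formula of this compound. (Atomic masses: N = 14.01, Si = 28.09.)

Assume 100 g: 39.94 g N, 60.06 g Si.
n(N) = 39.94/14.01 = 2.851, n(Si) = 60.06/28.09 = 2.138
Divide by the smallest (2.138 mol Si): N 1.333, Si 1.000
×3: N 4.00, Si 3.00 → N4Si3

N4Si3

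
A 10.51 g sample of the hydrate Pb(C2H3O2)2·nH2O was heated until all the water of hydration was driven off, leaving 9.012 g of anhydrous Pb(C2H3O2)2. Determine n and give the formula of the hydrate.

Mass of water lost = 10.51 − 9.012 = 1.498 g → 1.498 / 18.02 = 0.08313 mol H2O
Molar mass of Pb(C2H3O2)2 = 325.29 g/mol → mol Pb(C2H3O2)2 = 9.012 / 325.29 = 0.0277
n = 0.08313 / 0.0277 = 3.00 ≈ 3 → Pb(C2H3O2)2·3H2O

Pb(C2H3O2)2·3H2O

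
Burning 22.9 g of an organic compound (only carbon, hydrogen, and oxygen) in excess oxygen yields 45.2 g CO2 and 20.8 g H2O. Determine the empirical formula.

mol C = 45.2 / 44.01 = 1.027; mass C = 1.027 × 12.01 = 12.33 g
mol H = 2 × (20.8 / 18.02) = 2.309; mass H = 2.309 × 1.008 = 2.327 g
mass O = 22.9 − (14.66) = 8.238 g → mol O = 0.5149
Divide by the smallest (0.5149 mol O): C 1.995, H 4.484, O 1.000
Multiply by 2: C 3.99, H 8.97, O 2.00 → C4H9O2

C4H9O2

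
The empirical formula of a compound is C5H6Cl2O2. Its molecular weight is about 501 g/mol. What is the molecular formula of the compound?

C15H18Cl6O6

Empirical-formula mass = 169.00 g/mol
n = 501 / 169.00 = 2.96 ≈ 3
Molecular formula = (C5H6Cl2O2)3 = C15H18Cl6O6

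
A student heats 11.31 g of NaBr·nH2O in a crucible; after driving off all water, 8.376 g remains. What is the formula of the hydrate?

NaBr·2H2O

Mass of water lost = 11.31 − 8.376 = 2.934 g → 2.934 / 18.02 = 0.1628 mol H2O
Molar mass of NaBr = 102.89 g/mol → mol NaBr = 8.376 / 102.89 = 0.08141
n = 0.1628 / 0.08141 = 2.00 ≈ 2 → NaBr·2H2O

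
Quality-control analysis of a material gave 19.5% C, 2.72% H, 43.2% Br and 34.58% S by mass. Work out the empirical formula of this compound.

Assume 100 g: 19.5 g C, 2.72 g H, 43.2 g Br, 34.58 g S.
Moles — C: 19.5 / 12.01 = 1.624 mol; H: 2.72 / 1.008 = 2.698 mol; Br: 43.2 / 79.90 = 0.5407 mol; S: 34.58 / 32.07 = 1.078 mol
Divide by the smallest (0.5407 mol Br): C 3.003, H 4.991, Br 1.000, S 1.994
Ratio ≈ 3:5:1:2, so the empirical formula is C3H5BrS2

C3H5BrS2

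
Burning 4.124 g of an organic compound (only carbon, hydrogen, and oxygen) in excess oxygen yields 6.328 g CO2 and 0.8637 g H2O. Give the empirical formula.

C3H2O3

mol C = 6.328 / 44.01 = 0.1438; mass C = 0.1438 × 12.01 = 1.727 g
mol H = 2 × (0.8637 / 18.02) = 0.09586; mass H = 0.09586 × 1.008 = 0.09663 g
mass O = 4.124 − (1.823) = 2.301 g → mol O = 0.1438
Ratios (÷ 0.09586): C 1.500, H 1.000, O 1.500
×2: C 3.00, H 2.00, O 3.00 → C3H2O3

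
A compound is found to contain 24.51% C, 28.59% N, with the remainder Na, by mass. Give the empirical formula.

Assume 100 g: 24.51 g C, 28.59 g N, 46.9 g Na.
Moles — C: 24.51 / 12.01 = 2.041 mol; N: 28.59 / 14.01 = 2.041 mol; Na: 46.9 / 22.99 = 2.04 mol
Smallest is Na at 2.04 mol; normalising gives C 1.000, N 1.000, Na 1.000
≈ 1:1:1 → CNNa

CNNa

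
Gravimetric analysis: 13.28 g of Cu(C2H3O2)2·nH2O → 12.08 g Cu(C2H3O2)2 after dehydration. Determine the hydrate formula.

Cu(C2H3O2)2·H2O

Mass of water lost = 13.28 − 12.08 = 1.2 g → 1.2 / 18.02 = 0.06659 mol H2O
Molar mass of Cu(C2H3O2)2 = 181.64 g/mol → mol Cu(C2H3O2)2 = 12.08 / 181.64 = 0.06651
n = 0.06659 / 0.06651 = 1.00 ≈ 1 → Cu(C2H3O2)2·H2O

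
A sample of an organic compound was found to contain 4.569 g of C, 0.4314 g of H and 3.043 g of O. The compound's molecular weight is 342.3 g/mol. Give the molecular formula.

C16H18O8

Moles — C: 4.569 / 12.01 = 0.3804 mol; H: 0.4314 / 1.008 = 0.428 mol; O: 3.043 / 16.00 = 0.1902 mol
Ratios (÷ 0.1902): C 2.000, H 2.250, O 1.000
×4: C 8.00, H 9.00, O 4.00 → C8H9O4
Empirical-formula mass = 169.15 g/mol
n = 342.3 / 169.15 = 2.02 ≈ 2
Molecular formula = (C8H9O4)×2 = C16H18O8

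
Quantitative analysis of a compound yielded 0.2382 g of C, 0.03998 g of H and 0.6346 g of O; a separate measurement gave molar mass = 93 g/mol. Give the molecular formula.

C: 0.2382 g ÷ 12.01 g/mol = 0.01983 mol
H: 0.03998 g ÷ 1.008 g/mol = 0.03966 mol
O: 0.6346 g ÷ 16.00 g/mol = 0.03966 mol
Smallest is C at 0.01983 mol; normalising gives C 1.000, H 2.000, O 2.000
Ratio ≈ 1:2:2, so the empirical formula is CH2O2
Empirical-formula mass = 46.03 g/mol
n = 93 / 46.03 = 2.02 ≈ 2
Molecular formula = (CH2O2)×2 = C2H4O4

C2H4O4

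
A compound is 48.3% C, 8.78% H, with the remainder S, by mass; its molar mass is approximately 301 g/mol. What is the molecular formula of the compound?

Assume 100 g: 48.3 g C, 8.78 g H, 42.92 g S.
n(C) = 48.3/12.01 = 4.022, n(H) = 8.78/1.008 = 8.71, n(S) = 42.92/32.07 = 1.338
Smallest is S at 1.338 mol; normalising gives C 3.005, H 6.508, S 1.000
Scaling by 2: C 6.01, H 13.02, S 2.00 → C6H13S2
Empirical-formula mass = 149.30 g/mol
n = 301 / 149.30 = 2.02 ≈ 2
Molecular formula = (C6H13S2)×2 = C12H26S4

C12H26S4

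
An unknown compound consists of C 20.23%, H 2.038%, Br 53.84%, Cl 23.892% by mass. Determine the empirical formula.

Assume 100 g: 20.23 g C, 2.038 g H, 53.84 g Br, 23.892 g Cl.
n(C) = 20.23/12.01 = 1.684, n(H) = 2.038/1.008 = 2.022, n(Br) = 53.84/79.90 = 0.6738, n(Cl) = 23.892/35.45 = 0.674
Smallest is Br at 0.6738 mol; normalising gives C 2.500, H 3.000, Br 1.000, Cl 1.000
Scaling by 2: C 5.00, H 6.00, Br 2.00, Cl 2.00 → C5H6Br2Cl2

C5H6Br2Cl2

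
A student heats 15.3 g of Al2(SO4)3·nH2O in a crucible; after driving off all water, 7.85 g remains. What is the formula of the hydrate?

Al2(SO4)3·18H2O

Mass of water lost = 15.3 − 7.85 = 7.45 g → 7.45 / 18.02 = 0.4134 mol H2O
Molar mass of Al2(SO4)3 = 342.17 g/mol → mol Al2(SO4)3 = 7.85 / 342.17 = 0.02294
n = 0.4134 / 0.02294 = 18.02 ≈ 18 → Al2(SO4)3·18H2O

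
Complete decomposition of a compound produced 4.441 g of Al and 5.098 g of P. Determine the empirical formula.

Al: 4.441 g ÷ 26.98 g/mol = 0.1646 mol
P: 5.098 g ÷ 30.97 g/mol = 0.1646 mol
Ratios (÷ 0.1646): Al 1.000, P 1.000
Ratio ≈ 1:1, so the empirical formula is AlP

AlP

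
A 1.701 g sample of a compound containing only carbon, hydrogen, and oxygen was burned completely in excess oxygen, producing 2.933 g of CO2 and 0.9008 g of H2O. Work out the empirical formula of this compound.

C4H6O3

mol C = 2.933 / 44.01 = 0.06664; mass C = 0.06664 × 12.01 = 0.8004 g
mol H = 2 × (0.9008 / 18.02) = 0.09998; mass H = 0.09998 × 1.008 = 0.1008 g
mass O = 1.701 − (0.9012) = 0.7998 g → mol O = 0.04999
Smallest is O at 0.04999 mol; normalising gives C 1.333, H 2.000, O 1.000
×3: C 4.00, H 6.00, O 3.00 → C4H6O3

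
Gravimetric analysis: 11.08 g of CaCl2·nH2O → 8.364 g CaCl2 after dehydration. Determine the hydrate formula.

CaCl2·2H2O

Mass of water lost = 11.08 − 8.364 = 2.716 g → 2.716 / 18.02 = 0.1507 mol H2O
Molar mass of CaCl2 = 110.98 g/mol → mol CaCl2 = 8.364 / 110.98 = 0.07536
n = 0.1507 / 0.07536 = 2.00 ≈ 2 → CaCl2·2H2O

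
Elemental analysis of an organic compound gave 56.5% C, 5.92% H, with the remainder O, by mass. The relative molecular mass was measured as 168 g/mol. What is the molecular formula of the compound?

Assume 100 g: 56.5 g C, 5.92 g H, 37.58 g O.
n(C) = 56.5/12.01 = 4.704, n(H) = 5.92/1.008 = 5.873, n(O) = 37.58/16.00 = 2.349
Smallest is O at 2.349 mol; normalising gives C 2.003, H 2.500, O 1.000
Multiply by 2: C 4.01, H 5.00, O 2.00 → C4H5O2
Empirical-formula mass = 85.08 g/mol
n = 168 / 85.08 = 1.97 ≈ 2
Molecular formula = (C4H5O2)×2 = C8H10O4

C8H10O4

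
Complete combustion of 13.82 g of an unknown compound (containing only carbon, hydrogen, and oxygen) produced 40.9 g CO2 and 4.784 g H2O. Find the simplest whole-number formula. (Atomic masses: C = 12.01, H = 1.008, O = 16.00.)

mol C = 40.9 / 44.01 = 0.9293; mass C = 0.9293 × 12.01 = 11.16 g
mol H = 2 × (4.784 / 18.02) = 0.5310; mass H = 0.5310 × 1.008 = 0.5352 g
mass O = 13.82 − (11.70) = 2.123 g → mol O = 0.1327
Divide by the smallest (0.1327 mol O): C 7.002, H 4.001, O 1.000
≈ 7:4:1 → C7H4O

C7H4O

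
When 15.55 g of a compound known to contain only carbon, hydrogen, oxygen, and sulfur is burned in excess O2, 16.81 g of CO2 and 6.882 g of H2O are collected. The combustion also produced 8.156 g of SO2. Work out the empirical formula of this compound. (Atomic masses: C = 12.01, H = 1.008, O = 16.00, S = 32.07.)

mol C = 16.81 / 44.01 = 0.3820; mass C = 0.3820 × 12.01 = 4.587 g
mol H = 2 × (6.882 / 18.02) = 0.7638; mass H = 0.7638 × 1.008 = 0.7699 g
mol S = 8.156 / 64.07 = 0.1273; mass S = 4.082 g
mass O = 15.55 − (9.440) = 6.110 g → mol O = 0.3819
Divide by the smallest (0.1273 mol S): C 3.001, H 6.000, O 3.000, S 1.000
≈ 3:6:3:1 → C3H6O3S

C3H6O3S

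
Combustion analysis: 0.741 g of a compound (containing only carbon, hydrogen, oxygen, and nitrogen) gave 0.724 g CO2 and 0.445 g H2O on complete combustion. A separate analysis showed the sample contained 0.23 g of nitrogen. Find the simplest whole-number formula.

CH3NO

mol C = 0.724 / 44.01 = 0.01645; mass C = 0.01645 × 12.01 = 0.1976 g
mol H = 2 × (0.445 / 18.02) = 0.04939; mass H = 0.04939 × 1.008 = 0.04978 g
mol N = 0.23 / 14.01 = 0.01642
mass O = 0.741 − (0.4774) = 0.2636 g → mol O = 0.01648
Divide by the smallest (0.01642 mol N): C 1.002, H 3.008, N 1.000, O 1.004
Ratio ≈ 1:3:1:1, so the empirical formula is CH3NO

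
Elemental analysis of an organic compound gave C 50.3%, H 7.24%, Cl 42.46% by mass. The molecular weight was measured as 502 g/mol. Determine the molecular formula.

Assume 100 g: 50.3 g C, 7.24 g H, 42.46 g Cl.
C: 50.3 g ÷ 12.01 g/mol = 4.188 mol
H: 7.24 g ÷ 1.008 g/mol = 7.183 mol
Cl: 42.46 g ÷ 35.45 g/mol = 1.198 mol
Smallest is Cl at 1.198 mol; normalising gives C 3.497, H 5.997, Cl 1.000
Scaling by 2: C 6.99, H 11.99, Cl 2.00 → C7H12Cl2
Empirical-formula mass = 167.07 g/mol
n = 502 / 167.07 = 3.00 ≈ 3
Molecular formula = (C7H12Cl2)×3 = C21H36Cl6

C21H36Cl6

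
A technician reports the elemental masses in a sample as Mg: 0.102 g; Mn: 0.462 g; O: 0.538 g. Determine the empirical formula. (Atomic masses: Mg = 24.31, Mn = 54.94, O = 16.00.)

Moles — Mg: 0.102 / 24.31 = 0.004196 mol; Mn: 0.462 / 54.94 = 0.008409 mol; O: 0.538 / 16.00 = 0.03363 mol
Ratios (÷ 0.004196): Mg 1.000, Mn 2.004, O 8.014
Ratio ≈ 1:2:8, so the empirical formula is MgMn2O8

MgMn2O8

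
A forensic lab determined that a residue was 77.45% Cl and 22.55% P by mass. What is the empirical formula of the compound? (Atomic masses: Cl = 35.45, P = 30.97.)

Cl3P

Assume 100 g: 77.45 g Cl, 22.55 g P.
n(Cl) = 77.45/35.45 = 2.185, n(P) = 22.55/30.97 = 0.7281
Divide by the smallest (0.7281 mol P): Cl 3.001, P 1.000
→ Cl3P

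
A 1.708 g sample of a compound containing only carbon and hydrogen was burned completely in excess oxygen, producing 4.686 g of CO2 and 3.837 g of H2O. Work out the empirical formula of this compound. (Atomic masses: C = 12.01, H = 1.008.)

mol C = 4.686 / 44.01 = 0.1065; mass C = 0.1065 × 12.01 = 1.279 g
mol H = 2 × (3.837 / 18.02) = 0.4259; mass H = 0.4259 × 1.008 = 0.4293 g
Divide by the smallest (0.1065 mol C): C 1.000, H 4.000
Ratio ≈ 1:4, so the empirical formula is CH4

CH4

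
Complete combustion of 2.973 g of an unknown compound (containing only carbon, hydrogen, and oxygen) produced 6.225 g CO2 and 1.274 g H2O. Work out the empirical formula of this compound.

mol C = 6.225 / 44.01 = 0.1414; mass C = 0.1414 × 12.01 = 1.699 g
mol H = 2 × (1.274 / 18.02) = 0.1414; mass H = 0.1414 × 1.008 = 0.1425 g
mass O = 2.973 − (1.841) = 1.132 g → mol O = 0.07073
Divide by the smallest (0.07073 mol O): C 2.000, H 1.999, O 1.000
→ C2H2O

C2H2O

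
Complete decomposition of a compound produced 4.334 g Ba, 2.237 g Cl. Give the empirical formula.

Moles — Ba: 4.334 / 137.33 = 0.03156 mol; Cl: 2.237 / 35.45 = 0.0631 mol
Ratios (÷ 0.03156): Ba 1.000, Cl 2.000
→ BaCl2

BaCl2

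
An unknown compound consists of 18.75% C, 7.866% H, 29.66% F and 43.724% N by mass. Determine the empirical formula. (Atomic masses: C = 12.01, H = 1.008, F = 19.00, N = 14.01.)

Assume 100 g: 18.75 g C, 7.866 g H, 29.66 g F, 43.724 g N.
C: 18.75 g ÷ 12.01 g/mol = 1.561 mol
H: 7.866 g ÷ 1.008 g/mol = 7.804 mol
F: 29.66 g ÷ 19.00 g/mol = 1.561 mol
N: 43.724 g ÷ 14.01 g/mol = 3.121 mol
Smallest is F at 1.561 mol; normalising gives C 1.000, H 4.999, F 1.000, N 1.999
→ CH5FN2

CH5FN2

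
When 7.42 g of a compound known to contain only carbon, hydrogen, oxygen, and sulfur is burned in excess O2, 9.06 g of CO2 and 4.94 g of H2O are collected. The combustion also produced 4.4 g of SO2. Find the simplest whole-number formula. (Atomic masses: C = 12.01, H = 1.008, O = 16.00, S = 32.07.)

mol C = 9.06 / 44.01 = 0.2059; mass C = 0.2059 × 12.01 = 2.472 g
mol H = 2 × (4.94 / 18.02) = 0.5483; mass H = 0.5483 × 1.008 = 0.5527 g
mol S = 4.4 / 64.07 = 0.06867; mass S = 2.202 g
mass O = 7.42 − (5.227) = 2.193 g → mol O = 0.1370
Divide by the smallest (0.06867 mol S): C 2.998, H 7.984, O 1.995, S 1.000
→ C3H8O2S

C3H8O2S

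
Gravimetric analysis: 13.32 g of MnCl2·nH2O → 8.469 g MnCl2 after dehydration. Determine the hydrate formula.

MnCl2·4H2O

Mass of water lost = 13.32 − 8.469 = 4.851 g → 4.851 / 18.02 = 0.2692 mol H2O
Molar mass of MnCl2 = 125.84 g/mol → mol MnCl2 = 8.469 / 125.84 = 0.0673
n = 0.2692 / 0.0673 = 4.00 ≈ 4 → MnCl2·4H2O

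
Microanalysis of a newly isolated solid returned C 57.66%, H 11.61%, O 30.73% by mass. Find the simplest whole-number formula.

Assume 100 g: 57.66 g C, 11.61 g H, 30.73 g O.
C: 57.66 g ÷ 12.01 g/mol = 4.801 mol
H: 11.61 g ÷ 1.008 g/mol = 11.52 mol
O: 30.73 g ÷ 16.00 g/mol = 1.921 mol
Divide by the smallest (1.921 mol O): C 2.500, H 5.997, O 1.000
Scaling by 2: C 5.00, H 11.99, O 2.00 → C5H12O2

C5H12O2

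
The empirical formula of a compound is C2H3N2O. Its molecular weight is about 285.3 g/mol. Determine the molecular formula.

Empirical-formula mass = 71.06 g/mol
n = 285.3 / 71.06 = 4.01 ≈ 4
Molecular formula = (C2H3N2O)4 = C8H12N8O4

C8H12N8O4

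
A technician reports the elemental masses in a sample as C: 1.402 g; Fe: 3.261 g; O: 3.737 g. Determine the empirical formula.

C: 1.402 g ÷ 12.01 g/mol = 0.1167 mol
Fe: 3.261 g ÷ 55.85 g/mol = 0.05839 mol
O: 3.737 g ÷ 16.00 g/mol = 0.2336 mol
Smallest is Fe at 0.05839 mol; normalising gives C 1.999, Fe 1.000, O 4.000
→ C2FeO4

C2FeO4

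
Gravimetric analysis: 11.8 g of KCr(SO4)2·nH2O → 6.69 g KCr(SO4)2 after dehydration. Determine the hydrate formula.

KCr(SO4)2·12H2O

Mass of water lost = 11.8 − 6.69 = 5.11 g → 5.11 / 18.02 = 0.2836 mol H2O
Molar mass of KCr(SO4)2 = 283.24 g/mol → mol KCr(SO4)2 = 6.69 / 283.24 = 0.02362
n = 0.2836 / 0.02362 = 12.01 ≈ 12 → KCr(SO4)2·12H2O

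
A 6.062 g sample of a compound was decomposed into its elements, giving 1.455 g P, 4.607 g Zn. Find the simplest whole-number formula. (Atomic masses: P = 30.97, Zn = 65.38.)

Moles — P: 1.455 / 30.97 = 0.04698 mol; Zn: 4.607 / 65.38 = 0.07046 mol
Divide by the smallest (0.04698 mol P): P 1.000, Zn 1.500
×2: P 2.00, Zn 3.00 → P2Zn3

P2Zn3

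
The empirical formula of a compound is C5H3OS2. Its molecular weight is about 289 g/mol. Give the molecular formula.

C10H6O2S4

Empirical-formula mass = 143.21 g/mol
n = 289 / 143.21 = 2.02 ≈ 2
Molecular formula = (C5H3OS2)2 = C10H6O2S4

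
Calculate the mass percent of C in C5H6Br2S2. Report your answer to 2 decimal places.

20.70%

Molar mass = 5(12.01) + 6(1.008) + 2(79.90) + 2(32.07) = 290.038 g/mol
Mass of C per mole = 5 × 12.01 = 60.050 g
% C = 60.050 / 290.038 × 100 = 20.70%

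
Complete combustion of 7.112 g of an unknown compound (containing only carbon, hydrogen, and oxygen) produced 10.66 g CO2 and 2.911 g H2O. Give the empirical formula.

mol C = 10.66 / 44.01 = 0.2422; mass C = 0.2422 × 12.01 = 2.909 g
mol H = 2 × (2.911 / 18.02) = 0.3231; mass H = 0.3231 × 1.008 = 0.3257 g
mass O = 7.112 − (3.235) = 3.877 g → mol O = 0.2423
Smallest is C at 0.2422 mol; normalising gives C 1.000, H 1.334, O 1.000
Scaling by 3: C 3.00, H 4.00, O 3.00 → C3H4O3

C3H4O3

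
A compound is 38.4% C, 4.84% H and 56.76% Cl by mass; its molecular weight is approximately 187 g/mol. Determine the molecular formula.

Assume 100 g: 38.4 g C, 4.84 g H, 56.76 g Cl.
C: 38.4 g ÷ 12.01 g/mol = 3.197 mol
H: 4.84 g ÷ 1.008 g/mol = 4.802 mol
Cl: 56.76 g ÷ 35.45 g/mol = 1.601 mol
Smallest is Cl at 1.601 mol; normalising gives C 1.997, H 2.999, Cl 1.000
≈ 2:3:1 → C2H3Cl
Empirical-formula mass = 62.49 g/mol
n = 187 / 62.49 = 2.99 ≈ 3
Molecular formula = (C2H3Cl)×3 = C6H9Cl3

C6H9Cl3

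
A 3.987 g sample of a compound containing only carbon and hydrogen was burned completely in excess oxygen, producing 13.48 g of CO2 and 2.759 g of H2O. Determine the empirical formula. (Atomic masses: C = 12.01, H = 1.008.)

mol C = 13.48 / 44.01 = 0.3063; mass C = 0.3063 × 12.01 = 3.679 g
mol H = 2 × (2.759 / 18.02) = 0.3062; mass H = 0.3062 × 1.008 = 0.3087 g
Divide by the smallest (0.3062 mol H): C 1.000, H 1.000
≈ 1:1 → CH

CH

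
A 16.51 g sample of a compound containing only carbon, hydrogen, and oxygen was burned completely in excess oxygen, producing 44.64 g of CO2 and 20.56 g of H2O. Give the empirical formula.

mol C = 44.64 / 44.01 = 1.014; mass C = 1.014 × 12.01 = 12.18 g
mol H = 2 × (20.56 / 18.02) = 2.282; mass H = 2.282 × 1.008 = 2.300 g
mass O = 16.51 − (14.48) = 2.028 g → mol O = 0.1267
Divide by the smallest (0.1267 mol O): C 8.003, H 18.004, O 1.000
Ratio ≈ 8:18:1, so the empirical formula is C8H18O

C8H18O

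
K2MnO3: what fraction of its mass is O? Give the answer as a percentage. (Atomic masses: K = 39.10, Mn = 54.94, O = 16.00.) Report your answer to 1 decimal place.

Molar mass = 2(39.10) + 1(54.94) + 3(16.00) = 181.140 g/mol
Mass of O per mole = 3 × 16.00 = 48.000 g
% O = 48.000 / 181.140 × 100 = 26.5%

26.5%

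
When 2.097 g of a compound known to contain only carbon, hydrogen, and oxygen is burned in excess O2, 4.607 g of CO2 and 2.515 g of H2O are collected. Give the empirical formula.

mol C = 4.607 / 44.01 = 0.1047; mass C = 0.1047 × 12.01 = 1.257 g
mol H = 2 × (2.515 / 18.02) = 0.2791; mass H = 0.2791 × 1.008 = 0.2814 g
mass O = 2.097 − (1.539) = 0.5584 g → mol O = 0.03490
Divide by the smallest (0.0349 mol O): C 2.999, H 7.998, O 1.000
Ratio ≈ 3:8:1, so the empirical formula is C3H8O

C3H8O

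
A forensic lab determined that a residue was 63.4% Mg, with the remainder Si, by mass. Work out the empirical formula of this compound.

Mg2Si

Assume 100 g: 63.4 g Mg, 36.6 g Si.
Moles — Mg: 63.4 / 24.31 = 2.608 mol; Si: 36.6 / 28.09 = 1.303 mol
Ratios (÷ 1.303): Mg 2.002, Si 1.000
→ Mg2Si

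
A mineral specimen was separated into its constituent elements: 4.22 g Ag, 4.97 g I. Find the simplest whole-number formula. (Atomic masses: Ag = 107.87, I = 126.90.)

AgI

n(Ag) = 4.22/107.87 = 0.03912, n(I) = 4.97/126.90 = 0.03916
Divide by the smallest (0.03912 mol Ag): Ag 1.000, I 1.001
≈ 1:1 → AgI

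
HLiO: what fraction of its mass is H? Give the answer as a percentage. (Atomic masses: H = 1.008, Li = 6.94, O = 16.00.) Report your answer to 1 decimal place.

4.2%

Molar mass = 1(1.008) + 1(6.94) + 1(16.00) = 23.948 g/mol
Mass of H per mole = 1 × 1.008 = 1.008 g
% H = 1.008 / 23.948 × 100 = 4.2%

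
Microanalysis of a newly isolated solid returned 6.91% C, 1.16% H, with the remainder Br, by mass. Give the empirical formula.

Assume 100 g: 6.91 g C, 1.16 g H, 91.93 g Br.
Moles — C: 6.91 / 12.01 = 0.5754 mol; H: 1.16 / 1.008 = 1.151 mol; Br: 91.93 / 79.90 = 1.151 mol
Smallest is C at 0.5754 mol; normalising gives C 1.000, H 2.000, Br 2.000
Ratio ≈ 1:2:2, so the empirical formula is CH2Br2

CH2Br2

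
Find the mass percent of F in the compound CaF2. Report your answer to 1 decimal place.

48.7%

Molar mass = 1(40.08) + 2(19.00) = 78.080 g/mol
Mass of F per mole = 2 × 19.00 = 38.000 g
% F = 38.000 / 78.080 × 100 = 48.7%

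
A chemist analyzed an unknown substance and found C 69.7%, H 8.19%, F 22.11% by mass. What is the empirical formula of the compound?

Assume 100 g: 69.7 g C, 8.19 g H, 22.11 g F.
Moles — C: 69.7 / 12.01 = 5.803 mol; H: 8.19 / 1.008 = 8.125 mol; F: 22.11 / 19.00 = 1.164 mol
Ratios (÷ 1.164): C 4.987, H 6.982, F 1.000
→ C5H7F

C5H7F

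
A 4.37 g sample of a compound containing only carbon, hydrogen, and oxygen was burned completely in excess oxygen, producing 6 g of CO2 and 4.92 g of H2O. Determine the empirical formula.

CH4O

mol C = 6 / 44.01 = 0.1363; mass C = 0.1363 × 12.01 = 1.637 g
mol H = 2 × (4.92 / 18.02) = 0.5461; mass H = 0.5461 × 1.008 = 0.5504 g
mass O = 4.37 − (2.188) = 2.182 g → mol O = 0.1364
Divide by the smallest (0.1363 mol C): C 1.000, H 4.005, O 1.000
→ CH4O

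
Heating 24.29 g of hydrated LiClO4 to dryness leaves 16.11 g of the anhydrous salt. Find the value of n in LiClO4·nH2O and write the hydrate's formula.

Mass of water lost = 24.29 − 16.11 = 8.18 g → 8.18 / 18.02 = 0.4539 mol H2O
Molar mass of LiClO4 = 106.39 g/mol → mol LiClO4 = 16.11 / 106.39 = 0.1514
n = 0.4539 / 0.1514 = 3.00 ≈ 3 → LiClO4·3H2O

LiClO4·3H2O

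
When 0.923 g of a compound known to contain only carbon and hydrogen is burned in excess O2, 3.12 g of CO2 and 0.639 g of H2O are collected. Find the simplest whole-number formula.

CH

mol C = 3.12 / 44.01 = 0.07089; mass C = 0.07089 × 12.01 = 0.8514 g
mol H = 2 × (0.639 / 18.02) = 0.07092; mass H = 0.07092 × 1.008 = 0.07149 g
Smallest is C at 0.07089 mol; normalising gives C 1.000, H 1.000
≈ 1:1 → CH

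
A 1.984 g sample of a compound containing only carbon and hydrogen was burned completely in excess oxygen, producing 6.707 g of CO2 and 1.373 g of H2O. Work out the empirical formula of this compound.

mol C = 6.707 / 44.01 = 0.1524; mass C = 0.1524 × 12.01 = 1.830 g
mol H = 2 × (1.373 / 18.02) = 0.1524; mass H = 0.1524 × 1.008 = 0.1536 g
Ratios (÷ 0.1524): C 1.000, H 1.000
≈ 1:1 → CH

CH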